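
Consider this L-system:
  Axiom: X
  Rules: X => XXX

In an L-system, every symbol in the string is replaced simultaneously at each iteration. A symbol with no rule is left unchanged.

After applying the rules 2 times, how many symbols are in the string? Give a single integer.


Answer: 9

Derivation:
Step 0: length = 1
Step 1: length = 3
Step 2: length = 9


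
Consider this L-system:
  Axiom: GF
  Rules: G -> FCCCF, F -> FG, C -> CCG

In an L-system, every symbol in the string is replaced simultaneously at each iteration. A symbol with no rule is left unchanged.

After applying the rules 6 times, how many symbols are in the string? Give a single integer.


Answer: 2258

Derivation:
Step 0: length = 2
Step 1: length = 7
Step 2: length = 20
Step 3: length = 67
Step 4: length = 212
Step 5: length = 697
Step 6: length = 2258


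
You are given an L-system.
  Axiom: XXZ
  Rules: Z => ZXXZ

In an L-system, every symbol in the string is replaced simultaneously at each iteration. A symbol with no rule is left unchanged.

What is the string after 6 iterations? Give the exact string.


Step 0: XXZ
Step 1: XXZXXZ
Step 2: XXZXXZXXZXXZ
Step 3: XXZXXZXXZXXZXXZXXZXXZXXZ
Step 4: XXZXXZXXZXXZXXZXXZXXZXXZXXZXXZXXZXXZXXZXXZXXZXXZ
Step 5: XXZXXZXXZXXZXXZXXZXXZXXZXXZXXZXXZXXZXXZXXZXXZXXZXXZXXZXXZXXZXXZXXZXXZXXZXXZXXZXXZXXZXXZXXZXXZXXZ
Step 6: XXZXXZXXZXXZXXZXXZXXZXXZXXZXXZXXZXXZXXZXXZXXZXXZXXZXXZXXZXXZXXZXXZXXZXXZXXZXXZXXZXXZXXZXXZXXZXXZXXZXXZXXZXXZXXZXXZXXZXXZXXZXXZXXZXXZXXZXXZXXZXXZXXZXXZXXZXXZXXZXXZXXZXXZXXZXXZXXZXXZXXZXXZXXZXXZ

Answer: XXZXXZXXZXXZXXZXXZXXZXXZXXZXXZXXZXXZXXZXXZXXZXXZXXZXXZXXZXXZXXZXXZXXZXXZXXZXXZXXZXXZXXZXXZXXZXXZXXZXXZXXZXXZXXZXXZXXZXXZXXZXXZXXZXXZXXZXXZXXZXXZXXZXXZXXZXXZXXZXXZXXZXXZXXZXXZXXZXXZXXZXXZXXZXXZ


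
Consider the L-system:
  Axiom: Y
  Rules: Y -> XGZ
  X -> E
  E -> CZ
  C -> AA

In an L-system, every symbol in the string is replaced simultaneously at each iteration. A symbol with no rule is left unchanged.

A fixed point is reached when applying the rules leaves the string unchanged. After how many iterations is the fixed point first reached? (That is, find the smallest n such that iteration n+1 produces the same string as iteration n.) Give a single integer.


Step 0: Y
Step 1: XGZ
Step 2: EGZ
Step 3: CZGZ
Step 4: AAZGZ
Step 5: AAZGZ  (unchanged — fixed point at step 4)

Answer: 4


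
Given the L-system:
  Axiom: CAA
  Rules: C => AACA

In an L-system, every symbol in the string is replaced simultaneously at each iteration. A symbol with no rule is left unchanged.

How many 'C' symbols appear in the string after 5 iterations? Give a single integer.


Answer: 1

Derivation:
Step 0: CAA  (1 'C')
Step 1: AACAAA  (1 'C')
Step 2: AAAACAAAA  (1 'C')
Step 3: AAAAAACAAAAA  (1 'C')
Step 4: AAAAAAAACAAAAAA  (1 'C')
Step 5: AAAAAAAAAACAAAAAAA  (1 'C')


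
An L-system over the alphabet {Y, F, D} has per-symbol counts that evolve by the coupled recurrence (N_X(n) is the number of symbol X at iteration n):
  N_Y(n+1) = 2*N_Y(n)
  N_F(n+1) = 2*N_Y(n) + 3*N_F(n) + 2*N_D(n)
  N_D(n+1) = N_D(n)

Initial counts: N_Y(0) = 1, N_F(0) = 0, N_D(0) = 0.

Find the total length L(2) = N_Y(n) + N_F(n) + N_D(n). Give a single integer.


Answer: 14

Derivation:
Step 0: N_Y=1, N_F=0, N_D=0, L=1
Step 1: N_Y=2, N_F=2, N_D=0, L=4
Step 2: N_Y=4, N_F=10, N_D=0, L=14


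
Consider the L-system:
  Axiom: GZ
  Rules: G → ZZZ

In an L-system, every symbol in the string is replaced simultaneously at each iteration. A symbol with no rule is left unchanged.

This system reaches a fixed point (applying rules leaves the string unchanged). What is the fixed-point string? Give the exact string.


Step 0: GZ
Step 1: ZZZZ
Step 2: ZZZZ  (unchanged — fixed point at step 1)

Answer: ZZZZ


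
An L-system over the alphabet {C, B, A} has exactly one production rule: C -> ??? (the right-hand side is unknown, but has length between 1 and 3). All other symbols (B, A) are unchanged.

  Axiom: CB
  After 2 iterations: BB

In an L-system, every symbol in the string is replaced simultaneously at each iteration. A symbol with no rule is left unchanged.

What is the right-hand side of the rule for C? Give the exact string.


Answer: B

Derivation:
Trying C -> B:
  Step 0: CB
  Step 1: BB
  Step 2: BB
Matches the given result.


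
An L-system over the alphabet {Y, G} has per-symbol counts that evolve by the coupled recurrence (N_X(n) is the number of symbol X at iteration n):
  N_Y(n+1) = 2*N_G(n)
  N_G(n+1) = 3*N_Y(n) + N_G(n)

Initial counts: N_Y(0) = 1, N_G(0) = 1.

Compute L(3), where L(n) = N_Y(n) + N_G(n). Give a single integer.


Step 0: N_Y=1, N_G=1, L=2
Step 1: N_Y=2, N_G=4, L=6
Step 2: N_Y=8, N_G=10, L=18
Step 3: N_Y=20, N_G=34, L=54

Answer: 54


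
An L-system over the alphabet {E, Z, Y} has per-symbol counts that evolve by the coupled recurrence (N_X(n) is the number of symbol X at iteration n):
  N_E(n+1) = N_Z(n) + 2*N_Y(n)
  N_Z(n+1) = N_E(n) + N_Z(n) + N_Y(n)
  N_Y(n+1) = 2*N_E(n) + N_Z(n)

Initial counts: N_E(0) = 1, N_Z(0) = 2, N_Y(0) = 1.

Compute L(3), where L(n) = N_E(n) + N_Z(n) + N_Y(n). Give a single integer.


Step 0: N_E=1, N_Z=2, N_Y=1, L=4
Step 1: N_E=4, N_Z=4, N_Y=4, L=12
Step 2: N_E=12, N_Z=12, N_Y=12, L=36
Step 3: N_E=36, N_Z=36, N_Y=36, L=108

Answer: 108


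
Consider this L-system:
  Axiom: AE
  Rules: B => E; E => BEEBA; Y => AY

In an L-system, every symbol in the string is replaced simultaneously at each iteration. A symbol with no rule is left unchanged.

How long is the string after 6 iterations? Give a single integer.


Step 0: length = 2
Step 1: length = 6
Step 2: length = 14
Step 3: length = 38
Step 4: length = 102
Step 5: length = 278
Step 6: length = 758

Answer: 758


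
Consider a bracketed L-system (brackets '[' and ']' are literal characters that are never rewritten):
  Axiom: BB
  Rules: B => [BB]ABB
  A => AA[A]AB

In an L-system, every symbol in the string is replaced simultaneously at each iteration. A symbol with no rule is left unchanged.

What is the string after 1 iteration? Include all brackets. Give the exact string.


Step 0: BB
Step 1: [BB]ABB[BB]ABB

Answer: [BB]ABB[BB]ABB


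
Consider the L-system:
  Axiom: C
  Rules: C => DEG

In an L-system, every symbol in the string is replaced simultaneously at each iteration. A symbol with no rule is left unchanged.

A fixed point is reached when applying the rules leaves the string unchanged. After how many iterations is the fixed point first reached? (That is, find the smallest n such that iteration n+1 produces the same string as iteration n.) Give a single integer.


Answer: 1

Derivation:
Step 0: C
Step 1: DEG
Step 2: DEG  (unchanged — fixed point at step 1)


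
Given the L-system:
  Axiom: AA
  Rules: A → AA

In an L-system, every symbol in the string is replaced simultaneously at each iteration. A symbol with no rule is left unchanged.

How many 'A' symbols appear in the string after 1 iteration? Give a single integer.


Answer: 4

Derivation:
Step 0: AA  (2 'A')
Step 1: AAAA  (4 'A')


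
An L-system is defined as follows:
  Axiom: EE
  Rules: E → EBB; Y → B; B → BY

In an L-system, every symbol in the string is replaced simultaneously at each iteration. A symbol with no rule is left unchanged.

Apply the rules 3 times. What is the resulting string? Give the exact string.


Step 0: EE
Step 1: EBBEBB
Step 2: EBBBYBYEBBBYBY
Step 3: EBBBYBYBYBBYBEBBBYBYBYBBYB

Answer: EBBBYBYBYBBYBEBBBYBYBYBBYB


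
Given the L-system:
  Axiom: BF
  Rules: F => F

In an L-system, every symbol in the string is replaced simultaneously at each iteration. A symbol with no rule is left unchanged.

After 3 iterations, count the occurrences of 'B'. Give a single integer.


Answer: 1

Derivation:
Step 0: BF  (1 'B')
Step 1: BF  (1 'B')
Step 2: BF  (1 'B')
Step 3: BF  (1 'B')


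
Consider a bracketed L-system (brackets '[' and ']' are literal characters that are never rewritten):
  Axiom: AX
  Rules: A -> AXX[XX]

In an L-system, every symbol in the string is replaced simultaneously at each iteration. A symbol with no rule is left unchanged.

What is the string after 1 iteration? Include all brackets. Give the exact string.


Step 0: AX
Step 1: AXX[XX]X

Answer: AXX[XX]X


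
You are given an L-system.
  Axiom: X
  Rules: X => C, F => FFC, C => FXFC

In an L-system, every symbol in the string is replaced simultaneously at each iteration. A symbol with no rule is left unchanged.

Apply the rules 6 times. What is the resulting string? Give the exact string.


Step 0: X
Step 1: C
Step 2: FXFC
Step 3: FFCCFFCFXFC
Step 4: FFCFFCFXFCFXFCFFCFFCFXFCFFCCFFCFXFC
Step 5: FFCFFCFXFCFFCFFCFXFCFFCCFFCFXFCFFCCFFCFXFCFFCFFCFXFCFFCFFCFXFCFFCCFFCFXFCFFCFFCFXFCFXFCFFCFFCFXFCFFCCFFCFXFC
Step 6: FFCFFCFXFCFFCFFCFXFCFFCCFFCFXFCFFCFFCFXFCFFCFFCFXFCFFCCFFCFXFCFFCFFCFXFCFXFCFFCFFCFXFCFFCCFFCFXFCFFCFFCFXFCFXFCFFCFFCFXFCFFCCFFCFXFCFFCFFCFXFCFFCFFCFXFCFFCCFFCFXFCFFCFFCFXFCFFCFFCFXFCFFCCFFCFXFCFFCFFCFXFCFXFCFFCFFCFXFCFFCCFFCFXFCFFCFFCFXFCFFCFFCFXFCFFCCFFCFXFCFFCCFFCFXFCFFCFFCFXFCFFCFFCFXFCFFCCFFCFXFCFFCFFCFXFCFXFCFFCFFCFXFCFFCCFFCFXFC

Answer: FFCFFCFXFCFFCFFCFXFCFFCCFFCFXFCFFCFFCFXFCFFCFFCFXFCFFCCFFCFXFCFFCFFCFXFCFXFCFFCFFCFXFCFFCCFFCFXFCFFCFFCFXFCFXFCFFCFFCFXFCFFCCFFCFXFCFFCFFCFXFCFFCFFCFXFCFFCCFFCFXFCFFCFFCFXFCFFCFFCFXFCFFCCFFCFXFCFFCFFCFXFCFXFCFFCFFCFXFCFFCCFFCFXFCFFCFFCFXFCFFCFFCFXFCFFCCFFCFXFCFFCCFFCFXFCFFCFFCFXFCFFCFFCFXFCFFCCFFCFXFCFFCFFCFXFCFXFCFFCFFCFXFCFFCCFFCFXFC


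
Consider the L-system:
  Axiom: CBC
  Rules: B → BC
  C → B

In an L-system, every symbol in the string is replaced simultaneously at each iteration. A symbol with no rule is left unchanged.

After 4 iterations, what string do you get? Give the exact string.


Answer: BCBBCBCBBCBCBBCBBC

Derivation:
Step 0: CBC
Step 1: BBCB
Step 2: BCBCBBC
Step 3: BCBBCBBCBCB
Step 4: BCBBCBCBBCBCBBCBBC


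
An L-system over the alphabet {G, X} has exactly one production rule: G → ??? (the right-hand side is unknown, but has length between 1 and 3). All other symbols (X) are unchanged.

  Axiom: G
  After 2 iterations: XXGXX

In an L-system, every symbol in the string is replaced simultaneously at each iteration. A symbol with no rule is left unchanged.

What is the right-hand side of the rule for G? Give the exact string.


Trying G → XGX:
  Step 0: G
  Step 1: XGX
  Step 2: XXGXX
Matches the given result.

Answer: XGX


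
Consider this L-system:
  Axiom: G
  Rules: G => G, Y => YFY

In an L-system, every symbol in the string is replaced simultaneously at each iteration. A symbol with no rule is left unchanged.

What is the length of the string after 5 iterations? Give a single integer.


Answer: 1

Derivation:
Step 0: length = 1
Step 1: length = 1
Step 2: length = 1
Step 3: length = 1
Step 4: length = 1
Step 5: length = 1


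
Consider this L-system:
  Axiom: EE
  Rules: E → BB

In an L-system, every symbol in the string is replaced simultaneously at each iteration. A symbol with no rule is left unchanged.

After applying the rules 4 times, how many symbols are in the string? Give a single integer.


Answer: 4

Derivation:
Step 0: length = 2
Step 1: length = 4
Step 2: length = 4
Step 3: length = 4
Step 4: length = 4


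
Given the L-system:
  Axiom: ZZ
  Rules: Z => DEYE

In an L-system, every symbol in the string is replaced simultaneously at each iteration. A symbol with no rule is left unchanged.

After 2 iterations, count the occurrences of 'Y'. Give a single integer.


Step 0: ZZ  (0 'Y')
Step 1: DEYEDEYE  (2 'Y')
Step 2: DEYEDEYE  (2 'Y')

Answer: 2


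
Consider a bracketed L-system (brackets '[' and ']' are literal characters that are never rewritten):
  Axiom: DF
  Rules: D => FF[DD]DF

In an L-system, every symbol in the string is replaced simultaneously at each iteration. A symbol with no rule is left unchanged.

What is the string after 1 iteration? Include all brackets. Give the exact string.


Step 0: DF
Step 1: FF[DD]DFF

Answer: FF[DD]DFF


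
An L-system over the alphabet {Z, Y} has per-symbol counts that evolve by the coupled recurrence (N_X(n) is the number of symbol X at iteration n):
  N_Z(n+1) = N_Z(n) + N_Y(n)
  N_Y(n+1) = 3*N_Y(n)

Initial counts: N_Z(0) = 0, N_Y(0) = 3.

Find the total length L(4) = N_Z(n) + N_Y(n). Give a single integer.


Step 0: N_Z=0, N_Y=3, L=3
Step 1: N_Z=3, N_Y=9, L=12
Step 2: N_Z=12, N_Y=27, L=39
Step 3: N_Z=39, N_Y=81, L=120
Step 4: N_Z=120, N_Y=243, L=363

Answer: 363


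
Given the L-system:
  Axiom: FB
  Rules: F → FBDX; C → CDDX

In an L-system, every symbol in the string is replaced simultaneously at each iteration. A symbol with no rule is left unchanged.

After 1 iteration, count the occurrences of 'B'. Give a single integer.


Step 0: FB  (1 'B')
Step 1: FBDXB  (2 'B')

Answer: 2


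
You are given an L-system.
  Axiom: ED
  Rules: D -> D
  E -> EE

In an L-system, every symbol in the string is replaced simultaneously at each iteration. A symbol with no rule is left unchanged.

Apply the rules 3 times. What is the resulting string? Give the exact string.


Step 0: ED
Step 1: EED
Step 2: EEEED
Step 3: EEEEEEEED

Answer: EEEEEEEED


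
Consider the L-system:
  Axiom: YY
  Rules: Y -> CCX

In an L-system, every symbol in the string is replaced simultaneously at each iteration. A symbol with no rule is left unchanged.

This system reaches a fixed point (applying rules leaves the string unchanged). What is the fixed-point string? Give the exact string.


Step 0: YY
Step 1: CCXCCX
Step 2: CCXCCX  (unchanged — fixed point at step 1)

Answer: CCXCCX


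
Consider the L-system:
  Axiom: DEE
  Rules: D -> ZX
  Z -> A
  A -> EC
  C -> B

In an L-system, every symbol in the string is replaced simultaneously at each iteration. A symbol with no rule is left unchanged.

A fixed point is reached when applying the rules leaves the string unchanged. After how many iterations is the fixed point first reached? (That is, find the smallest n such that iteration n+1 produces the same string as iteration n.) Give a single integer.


Answer: 4

Derivation:
Step 0: DEE
Step 1: ZXEE
Step 2: AXEE
Step 3: ECXEE
Step 4: EBXEE
Step 5: EBXEE  (unchanged — fixed point at step 4)


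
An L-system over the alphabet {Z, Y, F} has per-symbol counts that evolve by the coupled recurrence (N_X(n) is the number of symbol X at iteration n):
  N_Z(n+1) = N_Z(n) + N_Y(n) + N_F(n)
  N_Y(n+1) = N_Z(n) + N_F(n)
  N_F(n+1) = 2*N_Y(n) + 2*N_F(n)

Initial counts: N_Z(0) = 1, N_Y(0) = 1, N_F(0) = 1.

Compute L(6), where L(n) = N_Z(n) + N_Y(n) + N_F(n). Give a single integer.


Answer: 2629

Derivation:
Step 0: N_Z=1, N_Y=1, N_F=1, L=3
Step 1: N_Z=3, N_Y=2, N_F=4, L=9
Step 2: N_Z=9, N_Y=7, N_F=12, L=28
Step 3: N_Z=28, N_Y=21, N_F=38, L=87
Step 4: N_Z=87, N_Y=66, N_F=118, L=271
Step 5: N_Z=271, N_Y=205, N_F=368, L=844
Step 6: N_Z=844, N_Y=639, N_F=1146, L=2629


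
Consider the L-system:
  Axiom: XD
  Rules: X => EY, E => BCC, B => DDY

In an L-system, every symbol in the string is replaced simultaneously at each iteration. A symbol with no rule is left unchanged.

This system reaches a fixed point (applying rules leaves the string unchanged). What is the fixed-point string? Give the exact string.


Step 0: XD
Step 1: EYD
Step 2: BCCYD
Step 3: DDYCCYD
Step 4: DDYCCYD  (unchanged — fixed point at step 3)

Answer: DDYCCYD


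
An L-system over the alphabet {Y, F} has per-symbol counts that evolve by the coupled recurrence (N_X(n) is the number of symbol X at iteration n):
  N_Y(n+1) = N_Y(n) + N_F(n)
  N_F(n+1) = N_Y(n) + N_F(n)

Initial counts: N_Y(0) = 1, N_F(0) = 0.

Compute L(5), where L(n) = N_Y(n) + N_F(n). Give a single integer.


Step 0: N_Y=1, N_F=0, L=1
Step 1: N_Y=1, N_F=1, L=2
Step 2: N_Y=2, N_F=2, L=4
Step 3: N_Y=4, N_F=4, L=8
Step 4: N_Y=8, N_F=8, L=16
Step 5: N_Y=16, N_F=16, L=32

Answer: 32


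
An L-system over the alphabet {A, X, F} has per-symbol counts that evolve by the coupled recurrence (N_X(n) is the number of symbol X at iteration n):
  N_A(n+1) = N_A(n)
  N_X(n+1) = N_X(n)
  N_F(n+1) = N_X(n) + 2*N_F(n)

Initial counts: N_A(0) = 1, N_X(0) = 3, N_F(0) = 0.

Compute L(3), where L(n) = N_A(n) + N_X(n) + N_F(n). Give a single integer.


Step 0: N_A=1, N_X=3, N_F=0, L=4
Step 1: N_A=1, N_X=3, N_F=3, L=7
Step 2: N_A=1, N_X=3, N_F=9, L=13
Step 3: N_A=1, N_X=3, N_F=21, L=25

Answer: 25


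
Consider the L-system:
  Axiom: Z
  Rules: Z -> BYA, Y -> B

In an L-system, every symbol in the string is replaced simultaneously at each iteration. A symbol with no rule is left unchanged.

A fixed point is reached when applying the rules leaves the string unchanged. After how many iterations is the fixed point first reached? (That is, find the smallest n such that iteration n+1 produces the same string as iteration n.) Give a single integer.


Answer: 2

Derivation:
Step 0: Z
Step 1: BYA
Step 2: BBA
Step 3: BBA  (unchanged — fixed point at step 2)


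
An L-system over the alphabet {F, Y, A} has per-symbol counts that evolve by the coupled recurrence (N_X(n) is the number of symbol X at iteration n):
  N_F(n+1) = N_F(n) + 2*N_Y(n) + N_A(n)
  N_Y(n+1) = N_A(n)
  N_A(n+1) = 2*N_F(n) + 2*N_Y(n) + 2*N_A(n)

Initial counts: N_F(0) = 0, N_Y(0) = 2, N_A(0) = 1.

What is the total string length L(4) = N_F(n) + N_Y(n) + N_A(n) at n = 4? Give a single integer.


Step 0: N_F=0, N_Y=2, N_A=1, L=3
Step 1: N_F=5, N_Y=1, N_A=6, L=12
Step 2: N_F=13, N_Y=6, N_A=24, L=43
Step 3: N_F=49, N_Y=24, N_A=86, L=159
Step 4: N_F=183, N_Y=86, N_A=318, L=587

Answer: 587


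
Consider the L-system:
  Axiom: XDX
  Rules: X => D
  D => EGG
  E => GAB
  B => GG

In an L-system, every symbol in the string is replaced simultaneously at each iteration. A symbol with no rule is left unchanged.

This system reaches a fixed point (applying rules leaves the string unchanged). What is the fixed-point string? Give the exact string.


Answer: GAGGGGGAGGGGGAGGGG

Derivation:
Step 0: XDX
Step 1: DEGGD
Step 2: EGGGABGGEGG
Step 3: GABGGGAGGGGGABGG
Step 4: GAGGGGGAGGGGGAGGGG
Step 5: GAGGGGGAGGGGGAGGGG  (unchanged — fixed point at step 4)


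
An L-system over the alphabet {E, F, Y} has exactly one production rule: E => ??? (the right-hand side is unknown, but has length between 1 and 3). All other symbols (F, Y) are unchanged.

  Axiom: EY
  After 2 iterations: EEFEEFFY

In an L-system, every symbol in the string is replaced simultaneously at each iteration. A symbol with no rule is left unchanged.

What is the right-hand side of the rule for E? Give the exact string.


Trying E => EEF:
  Step 0: EY
  Step 1: EEFY
  Step 2: EEFEEFFY
Matches the given result.

Answer: EEF


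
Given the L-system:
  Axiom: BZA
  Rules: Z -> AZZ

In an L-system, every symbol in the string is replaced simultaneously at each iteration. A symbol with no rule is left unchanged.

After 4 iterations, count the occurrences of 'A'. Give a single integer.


Step 0: BZA  (1 'A')
Step 1: BAZZA  (2 'A')
Step 2: BAAZZAZZA  (4 'A')
Step 3: BAAAZZAZZAAZZAZZA  (8 'A')
Step 4: BAAAAZZAZZAAZZAZZAAAZZAZZAAZZAZZA  (16 'A')

Answer: 16


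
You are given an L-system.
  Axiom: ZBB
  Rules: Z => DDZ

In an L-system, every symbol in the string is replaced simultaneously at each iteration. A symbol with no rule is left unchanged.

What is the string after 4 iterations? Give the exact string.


Answer: DDDDDDDDZBB

Derivation:
Step 0: ZBB
Step 1: DDZBB
Step 2: DDDDZBB
Step 3: DDDDDDZBB
Step 4: DDDDDDDDZBB


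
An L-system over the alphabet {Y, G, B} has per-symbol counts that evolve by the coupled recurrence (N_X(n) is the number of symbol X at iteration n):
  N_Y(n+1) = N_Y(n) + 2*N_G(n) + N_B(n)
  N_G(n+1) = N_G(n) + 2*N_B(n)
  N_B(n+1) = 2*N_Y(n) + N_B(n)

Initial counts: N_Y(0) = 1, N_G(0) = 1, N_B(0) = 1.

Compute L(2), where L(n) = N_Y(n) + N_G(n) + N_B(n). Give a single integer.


Step 0: N_Y=1, N_G=1, N_B=1, L=3
Step 1: N_Y=4, N_G=3, N_B=3, L=10
Step 2: N_Y=13, N_G=9, N_B=11, L=33

Answer: 33


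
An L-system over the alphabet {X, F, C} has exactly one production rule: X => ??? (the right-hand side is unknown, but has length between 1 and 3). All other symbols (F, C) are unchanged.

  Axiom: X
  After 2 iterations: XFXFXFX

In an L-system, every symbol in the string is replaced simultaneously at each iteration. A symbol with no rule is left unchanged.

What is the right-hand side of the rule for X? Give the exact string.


Trying X => XFX:
  Step 0: X
  Step 1: XFX
  Step 2: XFXFXFX
Matches the given result.

Answer: XFX


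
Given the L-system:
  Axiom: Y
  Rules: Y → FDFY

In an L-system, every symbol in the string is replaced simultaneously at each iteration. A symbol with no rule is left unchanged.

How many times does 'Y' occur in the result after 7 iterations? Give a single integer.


Step 0: Y  (1 'Y')
Step 1: FDFY  (1 'Y')
Step 2: FDFFDFY  (1 'Y')
Step 3: FDFFDFFDFY  (1 'Y')
Step 4: FDFFDFFDFFDFY  (1 'Y')
Step 5: FDFFDFFDFFDFFDFY  (1 'Y')
Step 6: FDFFDFFDFFDFFDFFDFY  (1 'Y')
Step 7: FDFFDFFDFFDFFDFFDFFDFY  (1 'Y')

Answer: 1


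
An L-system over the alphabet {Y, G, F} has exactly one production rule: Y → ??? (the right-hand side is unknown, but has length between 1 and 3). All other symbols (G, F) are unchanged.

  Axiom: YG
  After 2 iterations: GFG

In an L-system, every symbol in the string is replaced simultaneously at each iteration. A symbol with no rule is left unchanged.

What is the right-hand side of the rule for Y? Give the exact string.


Answer: GF

Derivation:
Trying Y → GF:
  Step 0: YG
  Step 1: GFG
  Step 2: GFG
Matches the given result.


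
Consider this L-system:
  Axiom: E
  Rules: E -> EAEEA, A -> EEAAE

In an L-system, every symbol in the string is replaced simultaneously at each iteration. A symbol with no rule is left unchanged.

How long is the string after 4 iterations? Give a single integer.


Step 0: length = 1
Step 1: length = 5
Step 2: length = 25
Step 3: length = 125
Step 4: length = 625

Answer: 625


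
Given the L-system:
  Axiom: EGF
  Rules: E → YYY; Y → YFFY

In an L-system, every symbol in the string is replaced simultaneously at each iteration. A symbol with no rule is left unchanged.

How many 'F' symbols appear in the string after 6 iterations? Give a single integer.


Answer: 187

Derivation:
Step 0: EGF  (1 'F')
Step 1: YYYGF  (1 'F')
Step 2: YFFYYFFYYFFYGF  (7 'F')
Step 3: YFFYFFYFFYYFFYFFYFFYYFFYFFYFFYGF  (19 'F')
Step 4: YFFYFFYFFYFFYFFYFFYFFYYFFYFFYFFYFFYFFYFFYFFYYFFYFFYFFYFFYFFYFFYFFYGF  (43 'F')
Step 5: YFFYFFYFFYFFYFFYFFYFFYFFYFFYFFYFFYFFYFFYFFYFFYYFFYFFYFFYFFYFFYFFYFFYFFYFFYFFYFFYFFYFFYFFYFFYYFFYFFYFFYFFYFFYFFYFFYFFYFFYFFYFFYFFYFFYFFYFFYGF  (91 'F')
Step 6: YFFYFFYFFYFFYFFYFFYFFYFFYFFYFFYFFYFFYFFYFFYFFYFFYFFYFFYFFYFFYFFYFFYFFYFFYFFYFFYFFYFFYFFYFFYFFYYFFYFFYFFYFFYFFYFFYFFYFFYFFYFFYFFYFFYFFYFFYFFYFFYFFYFFYFFYFFYFFYFFYFFYFFYFFYFFYFFYFFYFFYFFYFFYYFFYFFYFFYFFYFFYFFYFFYFFYFFYFFYFFYFFYFFYFFYFFYFFYFFYFFYFFYFFYFFYFFYFFYFFYFFYFFYFFYFFYFFYFFYFFYGF  (187 'F')


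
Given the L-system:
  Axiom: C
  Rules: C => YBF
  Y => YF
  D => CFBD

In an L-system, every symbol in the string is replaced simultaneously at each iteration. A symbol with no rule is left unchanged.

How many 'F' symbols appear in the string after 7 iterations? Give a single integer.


Step 0: C  (0 'F')
Step 1: YBF  (1 'F')
Step 2: YFBF  (2 'F')
Step 3: YFFBF  (3 'F')
Step 4: YFFFBF  (4 'F')
Step 5: YFFFFBF  (5 'F')
Step 6: YFFFFFBF  (6 'F')
Step 7: YFFFFFFBF  (7 'F')

Answer: 7


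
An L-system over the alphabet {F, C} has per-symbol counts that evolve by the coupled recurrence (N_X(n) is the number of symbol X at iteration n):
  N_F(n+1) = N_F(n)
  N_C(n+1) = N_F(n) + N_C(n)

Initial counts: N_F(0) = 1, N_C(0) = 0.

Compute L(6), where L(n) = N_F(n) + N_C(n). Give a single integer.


Step 0: N_F=1, N_C=0, L=1
Step 1: N_F=1, N_C=1, L=2
Step 2: N_F=1, N_C=2, L=3
Step 3: N_F=1, N_C=3, L=4
Step 4: N_F=1, N_C=4, L=5
Step 5: N_F=1, N_C=5, L=6
Step 6: N_F=1, N_C=6, L=7

Answer: 7


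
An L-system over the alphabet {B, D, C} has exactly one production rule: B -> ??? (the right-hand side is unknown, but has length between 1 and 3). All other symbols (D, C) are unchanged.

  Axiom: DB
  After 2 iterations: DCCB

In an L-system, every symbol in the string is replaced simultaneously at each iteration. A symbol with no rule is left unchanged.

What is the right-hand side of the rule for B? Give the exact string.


Answer: CB

Derivation:
Trying B -> CB:
  Step 0: DB
  Step 1: DCB
  Step 2: DCCB
Matches the given result.


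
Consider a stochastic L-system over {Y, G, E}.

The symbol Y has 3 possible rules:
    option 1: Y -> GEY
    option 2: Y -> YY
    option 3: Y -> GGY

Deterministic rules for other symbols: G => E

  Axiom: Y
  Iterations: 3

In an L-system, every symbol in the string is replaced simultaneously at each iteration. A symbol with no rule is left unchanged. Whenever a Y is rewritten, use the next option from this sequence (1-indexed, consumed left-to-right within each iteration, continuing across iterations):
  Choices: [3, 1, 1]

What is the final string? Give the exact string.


Step 0: Y
Step 1: GGY  (used choices [3])
Step 2: EEGEY  (used choices [1])
Step 3: EEEEGEY  (used choices [1])

Answer: EEEEGEY


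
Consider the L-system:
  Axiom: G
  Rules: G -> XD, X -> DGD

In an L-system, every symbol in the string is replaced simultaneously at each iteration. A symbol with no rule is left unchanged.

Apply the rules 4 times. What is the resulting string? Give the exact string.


Answer: DDGDDDD

Derivation:
Step 0: G
Step 1: XD
Step 2: DGDD
Step 3: DXDDD
Step 4: DDGDDDD


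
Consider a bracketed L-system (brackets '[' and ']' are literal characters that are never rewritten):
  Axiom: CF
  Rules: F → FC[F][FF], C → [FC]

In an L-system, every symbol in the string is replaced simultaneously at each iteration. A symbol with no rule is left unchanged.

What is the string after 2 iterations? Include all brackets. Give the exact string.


Step 0: CF
Step 1: [FC]FC[F][FF]
Step 2: [FC[F][FF][FC]]FC[F][FF][FC][FC[F][FF]][FC[F][FF]FC[F][FF]]

Answer: [FC[F][FF][FC]]FC[F][FF][FC][FC[F][FF]][FC[F][FF]FC[F][FF]]


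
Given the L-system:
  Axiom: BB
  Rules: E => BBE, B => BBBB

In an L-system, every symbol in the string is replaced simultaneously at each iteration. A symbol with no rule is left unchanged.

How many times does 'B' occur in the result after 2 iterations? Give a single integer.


Answer: 32

Derivation:
Step 0: BB  (2 'B')
Step 1: BBBBBBBB  (8 'B')
Step 2: BBBBBBBBBBBBBBBBBBBBBBBBBBBBBBBB  (32 'B')


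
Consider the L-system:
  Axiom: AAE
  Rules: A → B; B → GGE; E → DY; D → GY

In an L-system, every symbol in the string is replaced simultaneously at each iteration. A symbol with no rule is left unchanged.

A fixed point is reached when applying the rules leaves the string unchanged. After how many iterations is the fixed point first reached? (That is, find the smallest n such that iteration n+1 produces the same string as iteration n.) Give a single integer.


Answer: 4

Derivation:
Step 0: AAE
Step 1: BBDY
Step 2: GGEGGEGYY
Step 3: GGDYGGDYGYY
Step 4: GGGYYGGGYYGYY
Step 5: GGGYYGGGYYGYY  (unchanged — fixed point at step 4)


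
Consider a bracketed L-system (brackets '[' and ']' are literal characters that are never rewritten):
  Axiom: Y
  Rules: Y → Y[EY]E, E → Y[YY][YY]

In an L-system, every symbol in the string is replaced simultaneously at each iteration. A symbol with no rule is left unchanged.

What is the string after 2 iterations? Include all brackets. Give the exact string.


Step 0: Y
Step 1: Y[EY]E
Step 2: Y[EY]E[Y[YY][YY]Y[EY]E]Y[YY][YY]

Answer: Y[EY]E[Y[YY][YY]Y[EY]E]Y[YY][YY]


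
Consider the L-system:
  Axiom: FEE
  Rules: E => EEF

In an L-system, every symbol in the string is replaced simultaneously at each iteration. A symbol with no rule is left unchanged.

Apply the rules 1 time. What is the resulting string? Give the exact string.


Step 0: FEE
Step 1: FEEFEEF

Answer: FEEFEEF


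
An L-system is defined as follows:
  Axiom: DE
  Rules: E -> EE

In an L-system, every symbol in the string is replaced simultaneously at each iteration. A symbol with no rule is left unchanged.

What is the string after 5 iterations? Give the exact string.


Step 0: DE
Step 1: DEE
Step 2: DEEEE
Step 3: DEEEEEEEE
Step 4: DEEEEEEEEEEEEEEEE
Step 5: DEEEEEEEEEEEEEEEEEEEEEEEEEEEEEEEE

Answer: DEEEEEEEEEEEEEEEEEEEEEEEEEEEEEEEE


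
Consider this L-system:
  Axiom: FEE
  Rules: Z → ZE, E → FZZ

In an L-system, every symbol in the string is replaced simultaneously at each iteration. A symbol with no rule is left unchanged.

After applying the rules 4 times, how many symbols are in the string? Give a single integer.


Answer: 43

Derivation:
Step 0: length = 3
Step 1: length = 7
Step 2: length = 11
Step 3: length = 23
Step 4: length = 43


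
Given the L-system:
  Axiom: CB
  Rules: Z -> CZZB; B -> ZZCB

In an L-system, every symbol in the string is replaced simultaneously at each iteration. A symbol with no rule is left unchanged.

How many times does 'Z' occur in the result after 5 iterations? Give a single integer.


Step 0: CB  (0 'Z')
Step 1: CZZCB  (2 'Z')
Step 2: CCZZBCZZBCZZCB  (6 'Z')
Step 3: CCCZZBCZZBZZCBCCZZBCZZBZZCBCCZZBCZZBCZZCB  (18 'Z')
Step 4: CCCCZZBCZZBZZCBCCZZBCZZBZZCBCZZBCZZBCZZCBCCCZZBCZZBZZCBCCZZBCZZBZZCBCZZBCZZBCZZCBCCCZZBCZZBZZCBCCZZBCZZBZZCBCCZZBCZZBCZZCB  (54 'Z')
Step 5: CCCCCZZBCZZBZZCBCCZZBCZZBZZCBCZZBCZZBCZZCBCCCZZBCZZBZZCBCCZZBCZZBZZCBCZZBCZZBCZZCBCCZZBCZZBZZCBCCZZBCZZBZZCBCCZZBCZZBCZZCBCCCCZZBCZZBZZCBCCZZBCZZBZZCBCZZBCZZBCZZCBCCCZZBCZZBZZCBCCZZBCZZBZZCBCZZBCZZBCZZCBCCZZBCZZBZZCBCCZZBCZZBZZCBCCZZBCZZBCZZCBCCCCZZBCZZBZZCBCCZZBCZZBZZCBCZZBCZZBCZZCBCCCZZBCZZBZZCBCCZZBCZZBZZCBCZZBCZZBCZZCBCCCZZBCZZBZZCBCCZZBCZZBZZCBCCZZBCZZBCZZCB  (162 'Z')

Answer: 162


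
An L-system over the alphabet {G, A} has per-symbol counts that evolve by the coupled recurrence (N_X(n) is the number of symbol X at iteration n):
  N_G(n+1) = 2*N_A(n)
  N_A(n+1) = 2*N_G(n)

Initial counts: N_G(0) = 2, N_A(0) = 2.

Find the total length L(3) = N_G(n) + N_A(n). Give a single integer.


Step 0: N_G=2, N_A=2, L=4
Step 1: N_G=4, N_A=4, L=8
Step 2: N_G=8, N_A=8, L=16
Step 3: N_G=16, N_A=16, L=32

Answer: 32


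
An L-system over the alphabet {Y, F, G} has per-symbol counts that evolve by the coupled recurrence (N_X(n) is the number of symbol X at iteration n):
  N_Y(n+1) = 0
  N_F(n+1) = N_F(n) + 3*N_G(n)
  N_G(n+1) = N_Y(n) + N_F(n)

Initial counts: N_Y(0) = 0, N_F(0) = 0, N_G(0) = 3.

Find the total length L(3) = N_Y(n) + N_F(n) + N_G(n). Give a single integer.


Answer: 45

Derivation:
Step 0: N_Y=0, N_F=0, N_G=3, L=3
Step 1: N_Y=0, N_F=9, N_G=0, L=9
Step 2: N_Y=0, N_F=9, N_G=9, L=18
Step 3: N_Y=0, N_F=36, N_G=9, L=45


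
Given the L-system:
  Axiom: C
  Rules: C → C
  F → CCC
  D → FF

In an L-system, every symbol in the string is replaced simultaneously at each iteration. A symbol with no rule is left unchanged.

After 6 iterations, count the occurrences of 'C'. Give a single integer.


Answer: 1

Derivation:
Step 0: C  (1 'C')
Step 1: C  (1 'C')
Step 2: C  (1 'C')
Step 3: C  (1 'C')
Step 4: C  (1 'C')
Step 5: C  (1 'C')
Step 6: C  (1 'C')


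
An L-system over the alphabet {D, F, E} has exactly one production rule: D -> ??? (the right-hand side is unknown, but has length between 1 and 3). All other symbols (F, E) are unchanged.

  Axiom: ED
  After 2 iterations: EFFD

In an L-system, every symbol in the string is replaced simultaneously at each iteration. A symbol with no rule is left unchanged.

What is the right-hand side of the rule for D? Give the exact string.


Trying D -> FD:
  Step 0: ED
  Step 1: EFD
  Step 2: EFFD
Matches the given result.

Answer: FD


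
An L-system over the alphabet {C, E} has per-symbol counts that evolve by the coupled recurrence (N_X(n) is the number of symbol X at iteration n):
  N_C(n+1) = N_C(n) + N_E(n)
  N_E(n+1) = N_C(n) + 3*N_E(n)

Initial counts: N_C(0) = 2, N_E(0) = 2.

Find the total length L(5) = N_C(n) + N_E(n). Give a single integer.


Step 0: N_C=2, N_E=2, L=4
Step 1: N_C=4, N_E=8, L=12
Step 2: N_C=12, N_E=28, L=40
Step 3: N_C=40, N_E=96, L=136
Step 4: N_C=136, N_E=328, L=464
Step 5: N_C=464, N_E=1120, L=1584

Answer: 1584


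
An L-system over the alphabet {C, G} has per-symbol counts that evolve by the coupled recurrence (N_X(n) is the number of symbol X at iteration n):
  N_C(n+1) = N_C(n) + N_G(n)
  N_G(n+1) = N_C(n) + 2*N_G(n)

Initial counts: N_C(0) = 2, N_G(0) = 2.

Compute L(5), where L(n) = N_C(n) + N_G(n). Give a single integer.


Answer: 466

Derivation:
Step 0: N_C=2, N_G=2, L=4
Step 1: N_C=4, N_G=6, L=10
Step 2: N_C=10, N_G=16, L=26
Step 3: N_C=26, N_G=42, L=68
Step 4: N_C=68, N_G=110, L=178
Step 5: N_C=178, N_G=288, L=466


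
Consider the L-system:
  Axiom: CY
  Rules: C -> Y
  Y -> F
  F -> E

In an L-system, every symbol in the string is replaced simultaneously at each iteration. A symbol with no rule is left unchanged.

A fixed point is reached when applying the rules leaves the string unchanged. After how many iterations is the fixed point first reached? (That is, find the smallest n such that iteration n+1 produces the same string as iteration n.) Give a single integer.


Answer: 3

Derivation:
Step 0: CY
Step 1: YF
Step 2: FE
Step 3: EE
Step 4: EE  (unchanged — fixed point at step 3)


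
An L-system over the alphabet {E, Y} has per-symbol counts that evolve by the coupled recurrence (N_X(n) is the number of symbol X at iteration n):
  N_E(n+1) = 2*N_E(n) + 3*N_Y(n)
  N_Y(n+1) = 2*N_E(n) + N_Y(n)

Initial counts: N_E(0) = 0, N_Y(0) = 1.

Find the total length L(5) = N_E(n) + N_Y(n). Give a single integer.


Step 0: N_E=0, N_Y=1, L=1
Step 1: N_E=3, N_Y=1, L=4
Step 2: N_E=9, N_Y=7, L=16
Step 3: N_E=39, N_Y=25, L=64
Step 4: N_E=153, N_Y=103, L=256
Step 5: N_E=615, N_Y=409, L=1024

Answer: 1024


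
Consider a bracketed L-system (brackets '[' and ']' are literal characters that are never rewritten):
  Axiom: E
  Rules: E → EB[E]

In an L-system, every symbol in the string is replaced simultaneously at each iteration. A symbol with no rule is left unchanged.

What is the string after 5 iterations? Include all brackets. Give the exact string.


Answer: EB[E]B[EB[E]]B[EB[E]B[EB[E]]]B[EB[E]B[EB[E]]B[EB[E]B[EB[E]]]]B[EB[E]B[EB[E]]B[EB[E]B[EB[E]]]B[EB[E]B[EB[E]]B[EB[E]B[EB[E]]]]]

Derivation:
Step 0: E
Step 1: EB[E]
Step 2: EB[E]B[EB[E]]
Step 3: EB[E]B[EB[E]]B[EB[E]B[EB[E]]]
Step 4: EB[E]B[EB[E]]B[EB[E]B[EB[E]]]B[EB[E]B[EB[E]]B[EB[E]B[EB[E]]]]
Step 5: EB[E]B[EB[E]]B[EB[E]B[EB[E]]]B[EB[E]B[EB[E]]B[EB[E]B[EB[E]]]]B[EB[E]B[EB[E]]B[EB[E]B[EB[E]]]B[EB[E]B[EB[E]]B[EB[E]B[EB[E]]]]]


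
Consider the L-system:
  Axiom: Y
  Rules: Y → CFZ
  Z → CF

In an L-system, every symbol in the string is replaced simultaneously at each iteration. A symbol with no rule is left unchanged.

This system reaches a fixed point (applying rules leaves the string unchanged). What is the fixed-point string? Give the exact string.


Answer: CFCF

Derivation:
Step 0: Y
Step 1: CFZ
Step 2: CFCF
Step 3: CFCF  (unchanged — fixed point at step 2)


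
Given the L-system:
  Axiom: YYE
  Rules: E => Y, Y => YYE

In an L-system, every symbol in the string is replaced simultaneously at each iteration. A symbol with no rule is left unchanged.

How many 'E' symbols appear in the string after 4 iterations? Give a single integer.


Answer: 29

Derivation:
Step 0: YYE  (1 'E')
Step 1: YYEYYEY  (2 'E')
Step 2: YYEYYEYYYEYYEYYYE  (5 'E')
Step 3: YYEYYEYYYEYYEYYYEYYEYYEYYYEYYEYYYEYYEYYEY  (12 'E')
Step 4: YYEYYEYYYEYYEYYYEYYEYYEYYYEYYEYYYEYYEYYEYYYEYYEYYYEYYEYYYEYYEYYEYYYEYYEYYYEYYEYYEYYYEYYEYYYEYYEYYYE  (29 'E')


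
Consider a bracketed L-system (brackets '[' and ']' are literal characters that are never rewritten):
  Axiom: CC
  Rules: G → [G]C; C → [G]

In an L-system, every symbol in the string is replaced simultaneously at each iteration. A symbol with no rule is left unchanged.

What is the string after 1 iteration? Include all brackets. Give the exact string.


Answer: [G][G]

Derivation:
Step 0: CC
Step 1: [G][G]


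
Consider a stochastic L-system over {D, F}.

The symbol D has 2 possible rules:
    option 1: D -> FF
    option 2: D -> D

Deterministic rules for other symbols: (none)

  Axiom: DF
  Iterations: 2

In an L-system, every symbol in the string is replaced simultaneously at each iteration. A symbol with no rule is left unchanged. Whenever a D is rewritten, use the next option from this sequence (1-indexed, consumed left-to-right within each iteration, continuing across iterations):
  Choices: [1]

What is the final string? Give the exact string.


Answer: FFF

Derivation:
Step 0: DF
Step 1: FFF  (used choices [1])
Step 2: FFF  (used choices [])


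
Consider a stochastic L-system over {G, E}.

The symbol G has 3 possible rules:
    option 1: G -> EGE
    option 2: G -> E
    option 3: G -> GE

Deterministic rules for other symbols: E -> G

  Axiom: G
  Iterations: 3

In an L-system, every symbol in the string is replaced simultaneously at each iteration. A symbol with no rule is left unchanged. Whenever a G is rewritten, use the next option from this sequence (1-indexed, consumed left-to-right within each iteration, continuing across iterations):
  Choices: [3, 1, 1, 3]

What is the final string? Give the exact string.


Answer: GEGEGGE

Derivation:
Step 0: G
Step 1: GE  (used choices [3])
Step 2: EGEG  (used choices [1])
Step 3: GEGEGGE  (used choices [1, 3])


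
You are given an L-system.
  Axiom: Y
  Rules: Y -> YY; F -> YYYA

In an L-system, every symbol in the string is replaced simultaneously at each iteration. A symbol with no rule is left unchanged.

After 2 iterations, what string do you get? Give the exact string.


Answer: YYYY

Derivation:
Step 0: Y
Step 1: YY
Step 2: YYYY


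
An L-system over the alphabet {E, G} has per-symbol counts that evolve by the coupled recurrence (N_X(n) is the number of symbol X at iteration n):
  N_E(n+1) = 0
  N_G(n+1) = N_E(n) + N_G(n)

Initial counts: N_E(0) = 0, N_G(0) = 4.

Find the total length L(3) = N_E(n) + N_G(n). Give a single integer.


Answer: 4

Derivation:
Step 0: N_E=0, N_G=4, L=4
Step 1: N_E=0, N_G=4, L=4
Step 2: N_E=0, N_G=4, L=4
Step 3: N_E=0, N_G=4, L=4


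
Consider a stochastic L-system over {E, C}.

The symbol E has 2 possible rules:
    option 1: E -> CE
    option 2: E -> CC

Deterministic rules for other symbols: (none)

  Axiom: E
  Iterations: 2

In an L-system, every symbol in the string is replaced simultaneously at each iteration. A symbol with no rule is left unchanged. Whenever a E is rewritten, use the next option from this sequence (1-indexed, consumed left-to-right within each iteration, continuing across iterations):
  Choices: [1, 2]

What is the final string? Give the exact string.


Answer: CCC

Derivation:
Step 0: E
Step 1: CE  (used choices [1])
Step 2: CCC  (used choices [2])


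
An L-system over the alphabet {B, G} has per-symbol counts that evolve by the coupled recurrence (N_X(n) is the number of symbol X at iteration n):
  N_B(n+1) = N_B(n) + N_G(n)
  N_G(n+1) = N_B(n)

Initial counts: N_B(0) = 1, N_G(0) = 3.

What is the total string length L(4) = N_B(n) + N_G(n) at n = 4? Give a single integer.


Step 0: N_B=1, N_G=3, L=4
Step 1: N_B=4, N_G=1, L=5
Step 2: N_B=5, N_G=4, L=9
Step 3: N_B=9, N_G=5, L=14
Step 4: N_B=14, N_G=9, L=23

Answer: 23


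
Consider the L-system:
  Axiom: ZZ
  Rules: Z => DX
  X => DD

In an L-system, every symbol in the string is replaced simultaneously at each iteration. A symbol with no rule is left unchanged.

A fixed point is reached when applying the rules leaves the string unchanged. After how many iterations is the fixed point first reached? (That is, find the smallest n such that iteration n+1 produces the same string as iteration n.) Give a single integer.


Answer: 2

Derivation:
Step 0: ZZ
Step 1: DXDX
Step 2: DDDDDD
Step 3: DDDDDD  (unchanged — fixed point at step 2)


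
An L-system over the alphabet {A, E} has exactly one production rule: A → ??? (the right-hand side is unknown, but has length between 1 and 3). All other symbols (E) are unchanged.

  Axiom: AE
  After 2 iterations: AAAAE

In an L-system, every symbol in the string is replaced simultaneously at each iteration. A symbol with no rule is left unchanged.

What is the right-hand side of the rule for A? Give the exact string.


Trying A → AA:
  Step 0: AE
  Step 1: AAE
  Step 2: AAAAE
Matches the given result.

Answer: AA
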